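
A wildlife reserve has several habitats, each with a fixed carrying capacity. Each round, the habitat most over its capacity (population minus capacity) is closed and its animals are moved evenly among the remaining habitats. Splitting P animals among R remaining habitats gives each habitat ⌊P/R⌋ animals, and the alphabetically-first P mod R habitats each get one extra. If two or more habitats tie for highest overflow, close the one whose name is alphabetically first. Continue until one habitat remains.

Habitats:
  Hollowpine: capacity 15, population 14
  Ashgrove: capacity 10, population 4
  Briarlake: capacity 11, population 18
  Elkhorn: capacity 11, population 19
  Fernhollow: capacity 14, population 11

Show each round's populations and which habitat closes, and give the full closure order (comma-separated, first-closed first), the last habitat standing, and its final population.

Closure order: Elkhorn, Briarlake, Fernhollow, Hollowpine
Last habitat: Ashgrove with 66 animals

Round 1: Ashgrove=4 Briarlake=18 Elkhorn=19 Fernhollow=11 Hollowpine=14 → close Elkhorn (overflow 8)
  19÷4 = 4 each, +1 to first 3
Round 2: Ashgrove=9 Briarlake=23 Fernhollow=16 Hollowpine=18 → close Briarlake (overflow 12)
  23÷3 = 7 each, +1 to first 2
Round 3: Ashgrove=17 Fernhollow=24 Hollowpine=25 → close Fernhollow (overflow 10)
  24÷2 = 12 each, +1 to first 0
Round 4: Ashgrove=29 Hollowpine=37 → close Hollowpine (overflow 22)
  37÷1 = 37 each, +1 to first 0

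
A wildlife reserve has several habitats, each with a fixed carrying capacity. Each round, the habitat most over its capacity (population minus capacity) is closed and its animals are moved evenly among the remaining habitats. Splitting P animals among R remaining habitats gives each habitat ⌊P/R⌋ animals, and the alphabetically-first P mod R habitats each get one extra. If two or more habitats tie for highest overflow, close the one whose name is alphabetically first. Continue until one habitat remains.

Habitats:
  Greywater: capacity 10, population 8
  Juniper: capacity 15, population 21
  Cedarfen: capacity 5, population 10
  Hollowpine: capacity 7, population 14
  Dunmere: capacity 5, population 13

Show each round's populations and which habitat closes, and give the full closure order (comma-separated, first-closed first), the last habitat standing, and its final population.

Closure order: Dunmere, Hollowpine, Cedarfen, Juniper
Last habitat: Greywater with 66 animals

Round 1: Cedarfen=10 Dunmere=13 Greywater=8 Hollowpine=14 Juniper=21 → close Dunmere (overflow 8)
  13÷4 = 3 each, +1 to first 1
Round 2: Cedarfen=14 Greywater=11 Hollowpine=17 Juniper=24 → close Hollowpine (overflow 10)
  17÷3 = 5 each, +1 to first 2
Round 3: Cedarfen=20 Greywater=17 Juniper=29 → close Cedarfen (overflow 15)
  20÷2 = 10 each, +1 to first 0
Round 4: Greywater=27 Juniper=39 → close Juniper (overflow 24)
  39÷1 = 39 each, +1 to first 0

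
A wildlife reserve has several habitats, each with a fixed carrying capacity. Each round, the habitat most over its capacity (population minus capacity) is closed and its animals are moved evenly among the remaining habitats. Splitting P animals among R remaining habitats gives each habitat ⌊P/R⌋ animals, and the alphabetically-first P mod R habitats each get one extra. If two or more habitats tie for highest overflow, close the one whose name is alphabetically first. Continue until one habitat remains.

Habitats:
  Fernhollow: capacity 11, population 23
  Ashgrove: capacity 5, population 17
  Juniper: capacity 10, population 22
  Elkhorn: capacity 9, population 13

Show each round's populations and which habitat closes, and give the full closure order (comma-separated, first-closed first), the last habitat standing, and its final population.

Round 1: Ashgrove=17 Elkhorn=13 Fernhollow=23 Juniper=22 → close Ashgrove (overflow 12)
  17÷3 = 5 each, +1 to first 2
Round 2: Elkhorn=19 Fernhollow=29 Juniper=27 → close Fernhollow (overflow 18)
  29÷2 = 14 each, +1 to first 1
Round 3: Elkhorn=34 Juniper=41 → close Juniper (overflow 31)
  41÷1 = 41 each, +1 to first 0

Closure order: Ashgrove, Fernhollow, Juniper
Last habitat: Elkhorn with 75 animals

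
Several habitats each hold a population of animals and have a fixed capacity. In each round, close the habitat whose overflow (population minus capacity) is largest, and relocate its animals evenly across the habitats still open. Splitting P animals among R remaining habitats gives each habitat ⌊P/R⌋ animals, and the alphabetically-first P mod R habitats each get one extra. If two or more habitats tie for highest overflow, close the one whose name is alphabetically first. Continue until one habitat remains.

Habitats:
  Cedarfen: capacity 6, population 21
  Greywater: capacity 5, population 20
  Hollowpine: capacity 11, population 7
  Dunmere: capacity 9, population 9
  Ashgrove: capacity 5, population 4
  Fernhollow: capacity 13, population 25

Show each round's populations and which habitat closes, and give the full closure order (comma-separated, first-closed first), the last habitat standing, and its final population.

Closure order: Cedarfen, Greywater, Fernhollow, Ashgrove, Dunmere
Last habitat: Hollowpine with 86 animals

Round 1: Ashgrove=4 Cedarfen=21 Dunmere=9 Fernhollow=25 Greywater=20 Hollowpine=7 → close Cedarfen (overflow 15)
  21÷5 = 4 each, +1 to first 1
Round 2: Ashgrove=9 Dunmere=13 Fernhollow=29 Greywater=24 Hollowpine=11 → close Greywater (overflow 19)
  24÷4 = 6 each, +1 to first 0
Round 3: Ashgrove=15 Dunmere=19 Fernhollow=35 Hollowpine=17 → close Fernhollow (overflow 22)
  35÷3 = 11 each, +1 to first 2
Round 4: Ashgrove=27 Dunmere=31 Hollowpine=28 → close Ashgrove (overflow 22)
  27÷2 = 13 each, +1 to first 1
Round 5: Dunmere=45 Hollowpine=41 → close Dunmere (overflow 36)
  45÷1 = 45 each, +1 to first 0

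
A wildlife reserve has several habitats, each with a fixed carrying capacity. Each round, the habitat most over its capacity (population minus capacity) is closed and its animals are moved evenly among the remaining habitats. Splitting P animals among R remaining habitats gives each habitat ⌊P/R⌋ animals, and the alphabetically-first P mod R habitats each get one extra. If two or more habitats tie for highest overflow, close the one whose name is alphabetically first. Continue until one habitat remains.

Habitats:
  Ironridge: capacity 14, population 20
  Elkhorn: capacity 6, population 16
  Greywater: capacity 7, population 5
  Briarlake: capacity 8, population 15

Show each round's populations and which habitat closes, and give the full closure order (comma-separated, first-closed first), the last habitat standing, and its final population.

Closure order: Elkhorn, Briarlake, Ironridge
Last habitat: Greywater with 56 animals

Round 1: Briarlake=15 Elkhorn=16 Greywater=5 Ironridge=20 → close Elkhorn (overflow 10)
  16÷3 = 5 each, +1 to first 1
Round 2: Briarlake=21 Greywater=10 Ironridge=25 → close Briarlake (overflow 13)
  21÷2 = 10 each, +1 to first 1
Round 3: Greywater=21 Ironridge=35 → close Ironridge (overflow 21)
  35÷1 = 35 each, +1 to first 0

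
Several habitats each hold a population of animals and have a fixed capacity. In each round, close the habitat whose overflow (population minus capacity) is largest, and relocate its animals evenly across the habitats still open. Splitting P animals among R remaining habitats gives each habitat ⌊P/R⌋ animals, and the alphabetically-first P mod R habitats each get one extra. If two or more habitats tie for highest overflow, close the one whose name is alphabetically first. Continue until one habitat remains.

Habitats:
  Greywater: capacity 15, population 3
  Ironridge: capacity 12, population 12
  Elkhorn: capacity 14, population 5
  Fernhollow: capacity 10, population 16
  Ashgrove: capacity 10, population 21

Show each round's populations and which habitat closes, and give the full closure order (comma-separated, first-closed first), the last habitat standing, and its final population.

Round 1: Ashgrove=21 Elkhorn=5 Fernhollow=16 Greywater=3 Ironridge=12 → close Ashgrove (overflow 11)
  21÷4 = 5 each, +1 to first 1
Round 2: Elkhorn=11 Fernhollow=21 Greywater=8 Ironridge=17 → close Fernhollow (overflow 11)
  21÷3 = 7 each, +1 to first 0
Round 3: Elkhorn=18 Greywater=15 Ironridge=24 → close Ironridge (overflow 12)
  24÷2 = 12 each, +1 to first 0
Round 4: Elkhorn=30 Greywater=27 → close Elkhorn (overflow 16)
  30÷1 = 30 each, +1 to first 0

Closure order: Ashgrove, Fernhollow, Ironridge, Elkhorn
Last habitat: Greywater with 57 animals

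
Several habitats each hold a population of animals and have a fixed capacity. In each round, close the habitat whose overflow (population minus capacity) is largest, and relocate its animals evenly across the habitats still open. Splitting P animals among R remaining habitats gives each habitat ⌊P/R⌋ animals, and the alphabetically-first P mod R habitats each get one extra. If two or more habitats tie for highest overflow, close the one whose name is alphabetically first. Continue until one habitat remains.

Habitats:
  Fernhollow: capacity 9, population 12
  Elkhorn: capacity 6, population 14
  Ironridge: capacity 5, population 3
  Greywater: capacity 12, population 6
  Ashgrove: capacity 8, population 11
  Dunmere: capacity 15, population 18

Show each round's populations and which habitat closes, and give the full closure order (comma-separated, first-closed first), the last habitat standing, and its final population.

Round 1: Ashgrove=11 Dunmere=18 Elkhorn=14 Fernhollow=12 Greywater=6 Ironridge=3 → close Elkhorn (overflow 8)
  14÷5 = 2 each, +1 to first 4
Round 2: Ashgrove=14 Dunmere=21 Fernhollow=15 Greywater=9 Ironridge=5 → close Ashgrove (overflow 6)
  14÷4 = 3 each, +1 to first 2
Round 3: Dunmere=25 Fernhollow=19 Greywater=12 Ironridge=8 → close Dunmere (overflow 10)
  25÷3 = 8 each, +1 to first 1
Round 4: Fernhollow=28 Greywater=20 Ironridge=16 → close Fernhollow (overflow 19)
  28÷2 = 14 each, +1 to first 0
Round 5: Greywater=34 Ironridge=30 → close Ironridge (overflow 25)
  30÷1 = 30 each, +1 to first 0

Closure order: Elkhorn, Ashgrove, Dunmere, Fernhollow, Ironridge
Last habitat: Greywater with 64 animals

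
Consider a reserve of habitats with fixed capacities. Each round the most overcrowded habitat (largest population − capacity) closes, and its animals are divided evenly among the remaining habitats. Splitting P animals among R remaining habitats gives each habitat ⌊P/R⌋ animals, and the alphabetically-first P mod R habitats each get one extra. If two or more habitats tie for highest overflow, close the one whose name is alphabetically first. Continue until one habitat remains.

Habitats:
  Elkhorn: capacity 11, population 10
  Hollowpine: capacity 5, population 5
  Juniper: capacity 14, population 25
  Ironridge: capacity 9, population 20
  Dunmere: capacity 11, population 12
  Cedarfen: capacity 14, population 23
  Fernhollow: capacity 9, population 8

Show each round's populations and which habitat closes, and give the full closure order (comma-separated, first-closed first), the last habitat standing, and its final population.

Closure order: Ironridge, Juniper, Cedarfen, Dunmere, Elkhorn, Hollowpine
Last habitat: Fernhollow with 103 animals

Round 1: Cedarfen=23 Dunmere=12 Elkhorn=10 Fernhollow=8 Hollowpine=5 Ironridge=20 Juniper=25 → close Ironridge (overflow 11)
  20÷6 = 3 each, +1 to first 2
Round 2: Cedarfen=27 Dunmere=16 Elkhorn=13 Fernhollow=11 Hollowpine=8 Juniper=28 → close Juniper (overflow 14)
  28÷5 = 5 each, +1 to first 3
Round 3: Cedarfen=33 Dunmere=22 Elkhorn=19 Fernhollow=16 Hollowpine=13 → close Cedarfen (overflow 19)
  33÷4 = 8 each, +1 to first 1
Round 4: Dunmere=31 Elkhorn=27 Fernhollow=24 Hollowpine=21 → close Dunmere (overflow 20)
  31÷3 = 10 each, +1 to first 1
Round 5: Elkhorn=38 Fernhollow=34 Hollowpine=31 → close Elkhorn (overflow 27)
  38÷2 = 19 each, +1 to first 0
Round 6: Fernhollow=53 Hollowpine=50 → close Hollowpine (overflow 45)
  50÷1 = 50 each, +1 to first 0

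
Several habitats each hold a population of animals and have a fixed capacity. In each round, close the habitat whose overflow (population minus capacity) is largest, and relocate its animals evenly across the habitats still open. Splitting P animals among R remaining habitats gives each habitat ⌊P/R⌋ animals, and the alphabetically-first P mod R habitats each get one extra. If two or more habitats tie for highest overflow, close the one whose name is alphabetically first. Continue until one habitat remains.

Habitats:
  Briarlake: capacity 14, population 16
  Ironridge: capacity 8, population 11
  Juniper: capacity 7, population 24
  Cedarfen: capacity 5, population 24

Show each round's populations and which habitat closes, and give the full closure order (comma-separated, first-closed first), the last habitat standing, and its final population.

Round 1: Briarlake=16 Cedarfen=24 Ironridge=11 Juniper=24 → close Cedarfen (overflow 19)
  24÷3 = 8 each, +1 to first 0
Round 2: Briarlake=24 Ironridge=19 Juniper=32 → close Juniper (overflow 25)
  32÷2 = 16 each, +1 to first 0
Round 3: Briarlake=40 Ironridge=35 → close Ironridge (overflow 27)
  35÷1 = 35 each, +1 to first 0

Closure order: Cedarfen, Juniper, Ironridge
Last habitat: Briarlake with 75 animals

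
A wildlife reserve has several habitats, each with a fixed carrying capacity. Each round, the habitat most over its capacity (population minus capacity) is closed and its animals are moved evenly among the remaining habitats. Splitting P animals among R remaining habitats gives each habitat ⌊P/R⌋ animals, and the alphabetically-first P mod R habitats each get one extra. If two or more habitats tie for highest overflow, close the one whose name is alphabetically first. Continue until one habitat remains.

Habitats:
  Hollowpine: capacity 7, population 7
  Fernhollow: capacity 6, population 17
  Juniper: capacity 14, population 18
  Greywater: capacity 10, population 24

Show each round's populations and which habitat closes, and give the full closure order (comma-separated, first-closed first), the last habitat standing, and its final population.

Round 1: Fernhollow=17 Greywater=24 Hollowpine=7 Juniper=18 → close Greywater (overflow 14)
  24÷3 = 8 each, +1 to first 0
Round 2: Fernhollow=25 Hollowpine=15 Juniper=26 → close Fernhollow (overflow 19)
  25÷2 = 12 each, +1 to first 1
Round 3: Hollowpine=28 Juniper=38 → close Juniper (overflow 24)
  38÷1 = 38 each, +1 to first 0

Closure order: Greywater, Fernhollow, Juniper
Last habitat: Hollowpine with 66 animals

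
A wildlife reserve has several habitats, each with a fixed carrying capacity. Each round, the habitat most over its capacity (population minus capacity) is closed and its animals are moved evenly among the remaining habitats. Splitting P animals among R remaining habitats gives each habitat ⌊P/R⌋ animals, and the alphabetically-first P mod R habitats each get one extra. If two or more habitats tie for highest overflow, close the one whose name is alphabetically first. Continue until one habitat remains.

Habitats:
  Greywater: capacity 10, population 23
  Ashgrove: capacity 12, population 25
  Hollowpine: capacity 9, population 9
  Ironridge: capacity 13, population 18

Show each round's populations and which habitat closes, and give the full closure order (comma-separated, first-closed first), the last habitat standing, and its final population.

Round 1: Ashgrove=25 Greywater=23 Hollowpine=9 Ironridge=18 → close Ashgrove (overflow 13)
  25÷3 = 8 each, +1 to first 1
Round 2: Greywater=32 Hollowpine=17 Ironridge=26 → close Greywater (overflow 22)
  32÷2 = 16 each, +1 to first 0
Round 3: Hollowpine=33 Ironridge=42 → close Ironridge (overflow 29)
  42÷1 = 42 each, +1 to first 0

Closure order: Ashgrove, Greywater, Ironridge
Last habitat: Hollowpine with 75 animals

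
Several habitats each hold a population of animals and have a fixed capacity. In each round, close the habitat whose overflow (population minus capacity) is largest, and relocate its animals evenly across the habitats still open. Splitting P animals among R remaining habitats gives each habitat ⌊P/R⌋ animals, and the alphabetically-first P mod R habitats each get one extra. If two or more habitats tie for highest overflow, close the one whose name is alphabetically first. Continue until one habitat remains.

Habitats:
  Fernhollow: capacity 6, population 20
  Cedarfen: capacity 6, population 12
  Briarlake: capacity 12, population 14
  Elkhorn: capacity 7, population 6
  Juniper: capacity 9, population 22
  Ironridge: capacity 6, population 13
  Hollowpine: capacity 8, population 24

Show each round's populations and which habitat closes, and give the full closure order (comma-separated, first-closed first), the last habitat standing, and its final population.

Round 1: Briarlake=14 Cedarfen=12 Elkhorn=6 Fernhollow=20 Hollowpine=24 Ironridge=13 Juniper=22 → close Hollowpine (overflow 16)
  24÷6 = 4 each, +1 to first 0
Round 2: Briarlake=18 Cedarfen=16 Elkhorn=10 Fernhollow=24 Ironridge=17 Juniper=26 → close Fernhollow (overflow 18)
  24÷5 = 4 each, +1 to first 4
Round 3: Briarlake=23 Cedarfen=21 Elkhorn=15 Ironridge=22 Juniper=30 → close Juniper (overflow 21)
  30÷4 = 7 each, +1 to first 2
Round 4: Briarlake=31 Cedarfen=29 Elkhorn=22 Ironridge=29 → close Cedarfen (overflow 23)
  29÷3 = 9 each, +1 to first 2
Round 5: Briarlake=41 Elkhorn=32 Ironridge=38 → close Ironridge (overflow 32)
  38÷2 = 19 each, +1 to first 0
Round 6: Briarlake=60 Elkhorn=51 → close Briarlake (overflow 48)
  60÷1 = 60 each, +1 to first 0

Closure order: Hollowpine, Fernhollow, Juniper, Cedarfen, Ironridge, Briarlake
Last habitat: Elkhorn with 111 animals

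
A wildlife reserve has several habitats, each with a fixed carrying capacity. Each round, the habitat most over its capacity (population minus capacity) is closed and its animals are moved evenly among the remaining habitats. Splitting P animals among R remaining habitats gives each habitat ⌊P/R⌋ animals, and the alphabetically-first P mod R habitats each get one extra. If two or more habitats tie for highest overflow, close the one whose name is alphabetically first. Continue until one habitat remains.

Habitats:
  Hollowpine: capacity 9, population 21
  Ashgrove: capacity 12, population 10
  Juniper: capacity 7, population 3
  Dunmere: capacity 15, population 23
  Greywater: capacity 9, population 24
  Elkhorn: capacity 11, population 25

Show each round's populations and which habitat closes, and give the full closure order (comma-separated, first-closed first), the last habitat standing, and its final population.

Closure order: Greywater, Elkhorn, Hollowpine, Dunmere, Ashgrove
Last habitat: Juniper with 106 animals

Round 1: Ashgrove=10 Dunmere=23 Elkhorn=25 Greywater=24 Hollowpine=21 Juniper=3 → close Greywater (overflow 15)
  24÷5 = 4 each, +1 to first 4
Round 2: Ashgrove=15 Dunmere=28 Elkhorn=30 Hollowpine=26 Juniper=7 → close Elkhorn (overflow 19)
  30÷4 = 7 each, +1 to first 2
Round 3: Ashgrove=23 Dunmere=36 Hollowpine=33 Juniper=14 → close Hollowpine (overflow 24)
  33÷3 = 11 each, +1 to first 0
Round 4: Ashgrove=34 Dunmere=47 Juniper=25 → close Dunmere (overflow 32)
  47÷2 = 23 each, +1 to first 1
Round 5: Ashgrove=58 Juniper=48 → close Ashgrove (overflow 46)
  58÷1 = 58 each, +1 to first 0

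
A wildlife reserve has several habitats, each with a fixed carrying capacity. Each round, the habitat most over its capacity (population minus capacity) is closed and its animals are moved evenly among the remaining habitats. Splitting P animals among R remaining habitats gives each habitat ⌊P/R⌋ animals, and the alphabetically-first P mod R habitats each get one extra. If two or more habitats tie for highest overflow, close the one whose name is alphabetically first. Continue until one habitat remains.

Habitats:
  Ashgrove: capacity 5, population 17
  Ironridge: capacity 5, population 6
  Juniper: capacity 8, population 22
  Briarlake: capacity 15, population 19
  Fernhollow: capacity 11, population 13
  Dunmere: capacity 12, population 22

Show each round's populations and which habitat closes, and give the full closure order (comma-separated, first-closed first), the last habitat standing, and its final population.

Closure order: Juniper, Ashgrove, Dunmere, Briarlake, Fernhollow
Last habitat: Ironridge with 99 animals

Round 1: Ashgrove=17 Briarlake=19 Dunmere=22 Fernhollow=13 Ironridge=6 Juniper=22 → close Juniper (overflow 14)
  22÷5 = 4 each, +1 to first 2
Round 2: Ashgrove=22 Briarlake=24 Dunmere=26 Fernhollow=17 Ironridge=10 → close Ashgrove (overflow 17)
  22÷4 = 5 each, +1 to first 2
Round 3: Briarlake=30 Dunmere=32 Fernhollow=22 Ironridge=15 → close Dunmere (overflow 20)
  32÷3 = 10 each, +1 to first 2
Round 4: Briarlake=41 Fernhollow=33 Ironridge=25 → close Briarlake (overflow 26)
  41÷2 = 20 each, +1 to first 1
Round 5: Fernhollow=54 Ironridge=45 → close Fernhollow (overflow 43)
  54÷1 = 54 each, +1 to first 0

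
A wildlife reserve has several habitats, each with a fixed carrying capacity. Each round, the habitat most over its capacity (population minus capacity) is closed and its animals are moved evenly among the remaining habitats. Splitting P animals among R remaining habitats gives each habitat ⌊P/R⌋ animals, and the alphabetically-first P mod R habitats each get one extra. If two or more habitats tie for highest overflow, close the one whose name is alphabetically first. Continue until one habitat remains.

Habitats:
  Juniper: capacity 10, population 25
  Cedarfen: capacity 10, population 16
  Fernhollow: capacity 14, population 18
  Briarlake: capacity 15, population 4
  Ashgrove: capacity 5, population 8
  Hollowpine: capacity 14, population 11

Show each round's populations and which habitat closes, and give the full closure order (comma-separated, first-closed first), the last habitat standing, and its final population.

Closure order: Juniper, Cedarfen, Ashgrove, Fernhollow, Hollowpine
Last habitat: Briarlake with 82 animals

Round 1: Ashgrove=8 Briarlake=4 Cedarfen=16 Fernhollow=18 Hollowpine=11 Juniper=25 → close Juniper (overflow 15)
  25÷5 = 5 each, +1 to first 0
Round 2: Ashgrove=13 Briarlake=9 Cedarfen=21 Fernhollow=23 Hollowpine=16 → close Cedarfen (overflow 11)
  21÷4 = 5 each, +1 to first 1
Round 3: Ashgrove=19 Briarlake=14 Fernhollow=28 Hollowpine=21 → close Ashgrove (overflow 14)
  19÷3 = 6 each, +1 to first 1
Round 4: Briarlake=21 Fernhollow=34 Hollowpine=27 → close Fernhollow (overflow 20)
  34÷2 = 17 each, +1 to first 0
Round 5: Briarlake=38 Hollowpine=44 → close Hollowpine (overflow 30)
  44÷1 = 44 each, +1 to first 0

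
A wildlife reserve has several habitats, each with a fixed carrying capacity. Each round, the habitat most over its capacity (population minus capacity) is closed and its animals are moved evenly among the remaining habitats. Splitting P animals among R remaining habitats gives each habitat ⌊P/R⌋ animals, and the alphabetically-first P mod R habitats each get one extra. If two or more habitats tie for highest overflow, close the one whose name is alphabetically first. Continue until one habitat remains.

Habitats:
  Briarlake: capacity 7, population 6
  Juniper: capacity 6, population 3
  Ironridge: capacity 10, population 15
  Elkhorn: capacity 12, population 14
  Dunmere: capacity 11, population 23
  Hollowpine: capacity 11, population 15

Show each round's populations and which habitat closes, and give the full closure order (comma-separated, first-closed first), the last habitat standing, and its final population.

Round 1: Briarlake=6 Dunmere=23 Elkhorn=14 Hollowpine=15 Ironridge=15 Juniper=3 → close Dunmere (overflow 12)
  23÷5 = 4 each, +1 to first 3
Round 2: Briarlake=11 Elkhorn=19 Hollowpine=20 Ironridge=19 Juniper=7 → close Hollowpine (overflow 9)
  20÷4 = 5 each, +1 to first 0
Round 3: Briarlake=16 Elkhorn=24 Ironridge=24 Juniper=12 → close Ironridge (overflow 14)
  24÷3 = 8 each, +1 to first 0
Round 4: Briarlake=24 Elkhorn=32 Juniper=20 → close Elkhorn (overflow 20)
  32÷2 = 16 each, +1 to first 0
Round 5: Briarlake=40 Juniper=36 → close Briarlake (overflow 33)
  40÷1 = 40 each, +1 to first 0

Closure order: Dunmere, Hollowpine, Ironridge, Elkhorn, Briarlake
Last habitat: Juniper with 76 animals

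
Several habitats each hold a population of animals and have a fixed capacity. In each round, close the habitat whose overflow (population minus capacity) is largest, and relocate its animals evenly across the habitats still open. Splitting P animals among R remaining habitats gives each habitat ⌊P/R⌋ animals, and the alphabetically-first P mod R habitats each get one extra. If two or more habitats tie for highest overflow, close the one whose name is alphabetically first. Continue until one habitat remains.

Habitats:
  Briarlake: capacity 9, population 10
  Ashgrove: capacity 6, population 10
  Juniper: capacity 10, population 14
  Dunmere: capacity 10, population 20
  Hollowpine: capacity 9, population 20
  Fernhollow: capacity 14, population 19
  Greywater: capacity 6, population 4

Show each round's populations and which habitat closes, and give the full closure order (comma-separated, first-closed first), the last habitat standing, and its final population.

Round 1: Ashgrove=10 Briarlake=10 Dunmere=20 Fernhollow=19 Greywater=4 Hollowpine=20 Juniper=14 → close Hollowpine (overflow 11)
  20÷6 = 3 each, +1 to first 2
Round 2: Ashgrove=14 Briarlake=14 Dunmere=23 Fernhollow=22 Greywater=7 Juniper=17 → close Dunmere (overflow 13)
  23÷5 = 4 each, +1 to first 3
Round 3: Ashgrove=19 Briarlake=19 Fernhollow=27 Greywater=11 Juniper=21 → close Ashgrove (overflow 13)
  19÷4 = 4 each, +1 to first 3
Round 4: Briarlake=24 Fernhollow=32 Greywater=16 Juniper=25 → close Fernhollow (overflow 18)
  32÷3 = 10 each, +1 to first 2
Round 5: Briarlake=35 Greywater=27 Juniper=35 → close Briarlake (overflow 26)
  35÷2 = 17 each, +1 to first 1
Round 6: Greywater=45 Juniper=52 → close Juniper (overflow 42)
  52÷1 = 52 each, +1 to first 0

Closure order: Hollowpine, Dunmere, Ashgrove, Fernhollow, Briarlake, Juniper
Last habitat: Greywater with 97 animals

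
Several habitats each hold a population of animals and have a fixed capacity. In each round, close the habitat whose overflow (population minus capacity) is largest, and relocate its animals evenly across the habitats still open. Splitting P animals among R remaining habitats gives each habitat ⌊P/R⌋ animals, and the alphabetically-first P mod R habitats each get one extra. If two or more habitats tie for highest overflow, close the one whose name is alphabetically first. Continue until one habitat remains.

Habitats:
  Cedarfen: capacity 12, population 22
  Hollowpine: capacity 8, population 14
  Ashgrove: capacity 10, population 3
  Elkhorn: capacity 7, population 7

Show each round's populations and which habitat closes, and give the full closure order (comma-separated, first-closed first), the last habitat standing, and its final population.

Round 1: Ashgrove=3 Cedarfen=22 Elkhorn=7 Hollowpine=14 → close Cedarfen (overflow 10)
  22÷3 = 7 each, +1 to first 1
Round 2: Ashgrove=11 Elkhorn=14 Hollowpine=21 → close Hollowpine (overflow 13)
  21÷2 = 10 each, +1 to first 1
Round 3: Ashgrove=22 Elkhorn=24 → close Elkhorn (overflow 17)
  24÷1 = 24 each, +1 to first 0

Closure order: Cedarfen, Hollowpine, Elkhorn
Last habitat: Ashgrove with 46 animals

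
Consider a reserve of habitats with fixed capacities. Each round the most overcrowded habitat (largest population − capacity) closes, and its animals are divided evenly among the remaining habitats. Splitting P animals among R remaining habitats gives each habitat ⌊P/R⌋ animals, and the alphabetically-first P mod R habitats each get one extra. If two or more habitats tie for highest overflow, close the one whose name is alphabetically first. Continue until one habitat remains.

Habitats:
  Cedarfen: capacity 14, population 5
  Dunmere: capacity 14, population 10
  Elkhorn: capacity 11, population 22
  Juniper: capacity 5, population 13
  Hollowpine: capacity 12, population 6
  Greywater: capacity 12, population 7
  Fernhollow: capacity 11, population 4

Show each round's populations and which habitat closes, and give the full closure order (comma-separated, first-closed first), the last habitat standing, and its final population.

Closure order: Elkhorn, Juniper, Dunmere, Greywater, Cedarfen, Fernhollow
Last habitat: Hollowpine with 67 animals

Round 1: Cedarfen=5 Dunmere=10 Elkhorn=22 Fernhollow=4 Greywater=7 Hollowpine=6 Juniper=13 → close Elkhorn (overflow 11)
  22÷6 = 3 each, +1 to first 4
Round 2: Cedarfen=9 Dunmere=14 Fernhollow=8 Greywater=11 Hollowpine=9 Juniper=16 → close Juniper (overflow 11)
  16÷5 = 3 each, +1 to first 1
Round 3: Cedarfen=13 Dunmere=17 Fernhollow=11 Greywater=14 Hollowpine=12 → close Dunmere (overflow 3)
  17÷4 = 4 each, +1 to first 1
Round 4: Cedarfen=18 Fernhollow=15 Greywater=18 Hollowpine=16 → close Greywater (overflow 6)
  18÷3 = 6 each, +1 to first 0
Round 5: Cedarfen=24 Fernhollow=21 Hollowpine=22 → close Cedarfen (overflow 10)
  24÷2 = 12 each, +1 to first 0
Round 6: Fernhollow=33 Hollowpine=34 → close Fernhollow (overflow 22)
  33÷1 = 33 each, +1 to first 0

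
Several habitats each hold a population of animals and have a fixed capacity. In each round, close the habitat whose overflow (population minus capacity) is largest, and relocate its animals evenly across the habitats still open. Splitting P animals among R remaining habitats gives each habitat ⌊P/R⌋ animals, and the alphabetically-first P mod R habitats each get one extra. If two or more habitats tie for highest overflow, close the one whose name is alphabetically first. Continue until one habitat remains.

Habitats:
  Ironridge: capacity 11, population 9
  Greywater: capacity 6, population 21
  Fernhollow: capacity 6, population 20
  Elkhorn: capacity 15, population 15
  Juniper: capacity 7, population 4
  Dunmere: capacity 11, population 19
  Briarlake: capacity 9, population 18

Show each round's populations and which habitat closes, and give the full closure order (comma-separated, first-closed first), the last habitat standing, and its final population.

Closure order: Greywater, Fernhollow, Briarlake, Dunmere, Elkhorn, Ironridge
Last habitat: Juniper with 106 animals

Round 1: Briarlake=18 Dunmere=19 Elkhorn=15 Fernhollow=20 Greywater=21 Ironridge=9 Juniper=4 → close Greywater (overflow 15)
  21÷6 = 3 each, +1 to first 3
Round 2: Briarlake=22 Dunmere=23 Elkhorn=19 Fernhollow=23 Ironridge=12 Juniper=7 → close Fernhollow (overflow 17)
  23÷5 = 4 each, +1 to first 3
Round 3: Briarlake=27 Dunmere=28 Elkhorn=24 Ironridge=16 Juniper=11 → close Briarlake (overflow 18)
  27÷4 = 6 each, +1 to first 3
Round 4: Dunmere=35 Elkhorn=31 Ironridge=23 Juniper=17 → close Dunmere (overflow 24)
  35÷3 = 11 each, +1 to first 2
Round 5: Elkhorn=43 Ironridge=35 Juniper=28 → close Elkhorn (overflow 28)
  43÷2 = 21 each, +1 to first 1
Round 6: Ironridge=57 Juniper=49 → close Ironridge (overflow 46)
  57÷1 = 57 each, +1 to first 0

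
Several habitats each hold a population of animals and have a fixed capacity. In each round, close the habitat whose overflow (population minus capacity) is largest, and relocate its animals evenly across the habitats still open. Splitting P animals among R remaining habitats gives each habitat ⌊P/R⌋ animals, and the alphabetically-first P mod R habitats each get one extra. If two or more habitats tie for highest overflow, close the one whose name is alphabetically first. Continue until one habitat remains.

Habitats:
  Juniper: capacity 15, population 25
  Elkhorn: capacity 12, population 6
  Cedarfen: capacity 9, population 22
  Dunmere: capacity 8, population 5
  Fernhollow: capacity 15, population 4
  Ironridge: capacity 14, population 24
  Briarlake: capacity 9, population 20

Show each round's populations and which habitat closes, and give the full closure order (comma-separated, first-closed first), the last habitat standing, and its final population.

Closure order: Cedarfen, Briarlake, Ironridge, Juniper, Dunmere, Elkhorn
Last habitat: Fernhollow with 106 animals

Round 1: Briarlake=20 Cedarfen=22 Dunmere=5 Elkhorn=6 Fernhollow=4 Ironridge=24 Juniper=25 → close Cedarfen (overflow 13)
  22÷6 = 3 each, +1 to first 4
Round 2: Briarlake=24 Dunmere=9 Elkhorn=10 Fernhollow=8 Ironridge=27 Juniper=28 → close Briarlake (overflow 15)
  24÷5 = 4 each, +1 to first 4
Round 3: Dunmere=14 Elkhorn=15 Fernhollow=13 Ironridge=32 Juniper=32 → close Ironridge (overflow 18)
  32÷4 = 8 each, +1 to first 0
Round 4: Dunmere=22 Elkhorn=23 Fernhollow=21 Juniper=40 → close Juniper (overflow 25)
  40÷3 = 13 each, +1 to first 1
Round 5: Dunmere=36 Elkhorn=36 Fernhollow=34 → close Dunmere (overflow 28)
  36÷2 = 18 each, +1 to first 0
Round 6: Elkhorn=54 Fernhollow=52 → close Elkhorn (overflow 42)
  54÷1 = 54 each, +1 to first 0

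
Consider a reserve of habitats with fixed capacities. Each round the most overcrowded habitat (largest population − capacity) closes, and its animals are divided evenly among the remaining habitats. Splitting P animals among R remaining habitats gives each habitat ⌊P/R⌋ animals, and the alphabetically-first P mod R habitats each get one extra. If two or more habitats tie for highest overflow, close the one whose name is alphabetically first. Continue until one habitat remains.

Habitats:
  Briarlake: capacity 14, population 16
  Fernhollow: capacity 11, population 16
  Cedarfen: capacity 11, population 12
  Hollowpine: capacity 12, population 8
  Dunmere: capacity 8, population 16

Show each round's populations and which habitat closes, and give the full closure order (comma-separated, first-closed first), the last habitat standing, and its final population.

Round 1: Briarlake=16 Cedarfen=12 Dunmere=16 Fernhollow=16 Hollowpine=8 → close Dunmere (overflow 8)
  16÷4 = 4 each, +1 to first 0
Round 2: Briarlake=20 Cedarfen=16 Fernhollow=20 Hollowpine=12 → close Fernhollow (overflow 9)
  20÷3 = 6 each, +1 to first 2
Round 3: Briarlake=27 Cedarfen=23 Hollowpine=18 → close Briarlake (overflow 13)
  27÷2 = 13 each, +1 to first 1
Round 4: Cedarfen=37 Hollowpine=31 → close Cedarfen (overflow 26)
  37÷1 = 37 each, +1 to first 0

Closure order: Dunmere, Fernhollow, Briarlake, Cedarfen
Last habitat: Hollowpine with 68 animals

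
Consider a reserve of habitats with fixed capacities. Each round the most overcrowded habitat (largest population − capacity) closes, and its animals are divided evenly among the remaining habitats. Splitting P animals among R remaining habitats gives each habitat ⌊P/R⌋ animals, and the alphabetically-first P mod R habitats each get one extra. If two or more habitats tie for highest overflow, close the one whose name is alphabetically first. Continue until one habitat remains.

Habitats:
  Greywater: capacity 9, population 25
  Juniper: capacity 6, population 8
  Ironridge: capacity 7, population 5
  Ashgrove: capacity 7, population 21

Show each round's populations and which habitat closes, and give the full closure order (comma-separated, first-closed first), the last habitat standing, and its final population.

Round 1: Ashgrove=21 Greywater=25 Ironridge=5 Juniper=8 → close Greywater (overflow 16)
  25÷3 = 8 each, +1 to first 1
Round 2: Ashgrove=30 Ironridge=13 Juniper=16 → close Ashgrove (overflow 23)
  30÷2 = 15 each, +1 to first 0
Round 3: Ironridge=28 Juniper=31 → close Juniper (overflow 25)
  31÷1 = 31 each, +1 to first 0

Closure order: Greywater, Ashgrove, Juniper
Last habitat: Ironridge with 59 animals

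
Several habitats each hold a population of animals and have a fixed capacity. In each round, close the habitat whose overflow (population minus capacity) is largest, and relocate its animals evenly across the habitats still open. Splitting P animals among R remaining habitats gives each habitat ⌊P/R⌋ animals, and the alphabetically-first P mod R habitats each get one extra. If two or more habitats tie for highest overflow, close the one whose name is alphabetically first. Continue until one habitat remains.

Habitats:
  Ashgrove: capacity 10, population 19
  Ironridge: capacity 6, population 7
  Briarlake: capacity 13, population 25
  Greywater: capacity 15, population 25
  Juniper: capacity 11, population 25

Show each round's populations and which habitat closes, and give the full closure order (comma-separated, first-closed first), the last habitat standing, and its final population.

Closure order: Juniper, Briarlake, Ashgrove, Greywater
Last habitat: Ironridge with 101 animals

Round 1: Ashgrove=19 Briarlake=25 Greywater=25 Ironridge=7 Juniper=25 → close Juniper (overflow 14)
  25÷4 = 6 each, +1 to first 1
Round 2: Ashgrove=26 Briarlake=31 Greywater=31 Ironridge=13 → close Briarlake (overflow 18)
  31÷3 = 10 each, +1 to first 1
Round 3: Ashgrove=37 Greywater=41 Ironridge=23 → close Ashgrove (overflow 27)
  37÷2 = 18 each, +1 to first 1
Round 4: Greywater=60 Ironridge=41 → close Greywater (overflow 45)
  60÷1 = 60 each, +1 to first 0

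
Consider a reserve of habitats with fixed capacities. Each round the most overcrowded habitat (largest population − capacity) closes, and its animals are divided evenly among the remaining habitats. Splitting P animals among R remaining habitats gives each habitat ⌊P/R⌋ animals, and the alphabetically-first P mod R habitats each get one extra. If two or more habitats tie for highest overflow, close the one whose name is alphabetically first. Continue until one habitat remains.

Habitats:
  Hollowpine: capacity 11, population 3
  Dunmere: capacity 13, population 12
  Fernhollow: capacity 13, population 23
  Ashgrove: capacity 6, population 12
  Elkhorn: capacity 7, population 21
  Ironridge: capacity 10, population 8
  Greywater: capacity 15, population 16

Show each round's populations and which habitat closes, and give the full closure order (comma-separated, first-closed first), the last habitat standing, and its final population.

Round 1: Ashgrove=12 Dunmere=12 Elkhorn=21 Fernhollow=23 Greywater=16 Hollowpine=3 Ironridge=8 → close Elkhorn (overflow 14)
  21÷6 = 3 each, +1 to first 3
Round 2: Ashgrove=16 Dunmere=16 Fernhollow=27 Greywater=19 Hollowpine=6 Ironridge=11 → close Fernhollow (overflow 14)
  27÷5 = 5 each, +1 to first 2
Round 3: Ashgrove=22 Dunmere=22 Greywater=24 Hollowpine=11 Ironridge=16 → close Ashgrove (overflow 16)
  22÷4 = 5 each, +1 to first 2
Round 4: Dunmere=28 Greywater=30 Hollowpine=16 Ironridge=21 → close Dunmere (overflow 15)
  28÷3 = 9 each, +1 to first 1
Round 5: Greywater=40 Hollowpine=25 Ironridge=30 → close Greywater (overflow 25)
  40÷2 = 20 each, +1 to first 0
Round 6: Hollowpine=45 Ironridge=50 → close Ironridge (overflow 40)
  50÷1 = 50 each, +1 to first 0

Closure order: Elkhorn, Fernhollow, Ashgrove, Dunmere, Greywater, Ironridge
Last habitat: Hollowpine with 95 animals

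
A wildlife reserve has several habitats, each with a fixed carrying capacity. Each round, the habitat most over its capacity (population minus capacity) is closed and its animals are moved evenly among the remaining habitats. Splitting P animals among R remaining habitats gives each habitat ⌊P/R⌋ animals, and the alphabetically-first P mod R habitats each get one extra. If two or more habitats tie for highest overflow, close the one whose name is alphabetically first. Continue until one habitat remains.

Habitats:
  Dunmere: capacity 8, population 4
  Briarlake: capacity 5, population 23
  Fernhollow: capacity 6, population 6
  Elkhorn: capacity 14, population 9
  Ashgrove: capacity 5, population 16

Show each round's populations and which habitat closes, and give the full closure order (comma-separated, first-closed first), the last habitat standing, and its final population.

Round 1: Ashgrove=16 Briarlake=23 Dunmere=4 Elkhorn=9 Fernhollow=6 → close Briarlake (overflow 18)
  23÷4 = 5 each, +1 to first 3
Round 2: Ashgrove=22 Dunmere=10 Elkhorn=15 Fernhollow=11 → close Ashgrove (overflow 17)
  22÷3 = 7 each, +1 to first 1
Round 3: Dunmere=18 Elkhorn=22 Fernhollow=18 → close Fernhollow (overflow 12)
  18÷2 = 9 each, +1 to first 0
Round 4: Dunmere=27 Elkhorn=31 → close Dunmere (overflow 19)
  27÷1 = 27 each, +1 to first 0

Closure order: Briarlake, Ashgrove, Fernhollow, Dunmere
Last habitat: Elkhorn with 58 animals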